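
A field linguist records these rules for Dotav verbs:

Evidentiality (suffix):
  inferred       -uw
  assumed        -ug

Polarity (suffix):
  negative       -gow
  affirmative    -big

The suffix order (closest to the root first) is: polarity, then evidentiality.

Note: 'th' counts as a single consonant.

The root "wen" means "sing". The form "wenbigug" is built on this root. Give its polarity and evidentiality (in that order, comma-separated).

Segment: wen-big-ug.
polarity: -big → affirmative.
evidentiality: -ug → assumed.

affirmative, assumed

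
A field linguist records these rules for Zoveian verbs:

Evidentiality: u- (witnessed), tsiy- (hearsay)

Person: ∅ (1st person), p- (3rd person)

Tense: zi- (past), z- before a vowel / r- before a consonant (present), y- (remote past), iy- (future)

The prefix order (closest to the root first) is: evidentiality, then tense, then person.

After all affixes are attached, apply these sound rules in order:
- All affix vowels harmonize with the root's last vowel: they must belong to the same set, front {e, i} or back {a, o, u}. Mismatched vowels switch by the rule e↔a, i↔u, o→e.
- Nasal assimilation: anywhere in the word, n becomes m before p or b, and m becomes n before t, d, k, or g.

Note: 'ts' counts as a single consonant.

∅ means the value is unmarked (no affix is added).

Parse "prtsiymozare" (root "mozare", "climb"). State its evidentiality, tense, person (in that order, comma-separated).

Segment: p-r-tsiy-mozare.
evidentiality: tsiy- → hearsay.
tense: z/r- → present.
person: p- → 3rd person.

hearsay, present, 3rd person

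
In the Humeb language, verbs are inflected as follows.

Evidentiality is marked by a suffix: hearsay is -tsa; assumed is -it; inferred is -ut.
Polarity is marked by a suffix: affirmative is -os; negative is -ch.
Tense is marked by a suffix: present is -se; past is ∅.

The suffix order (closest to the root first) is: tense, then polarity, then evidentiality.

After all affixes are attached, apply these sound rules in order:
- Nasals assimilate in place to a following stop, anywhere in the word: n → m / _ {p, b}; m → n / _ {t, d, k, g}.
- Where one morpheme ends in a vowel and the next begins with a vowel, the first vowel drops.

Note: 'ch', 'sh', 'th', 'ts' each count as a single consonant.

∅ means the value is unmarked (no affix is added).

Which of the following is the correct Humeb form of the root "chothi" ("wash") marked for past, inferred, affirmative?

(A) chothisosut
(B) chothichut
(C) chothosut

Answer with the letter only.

tense = past: zero marking, form stays chothi.
Attach polarity affirmative -os → chothios.
Attach evidentiality inferred -ut → chothiosut.
Nasal assimilation: no change.
Apply vowel deletion: chothiosut → chothosut.
So the correct form is chothosut, option (C).
(B) chothichut is wrong: it uses negative instead of affirmative for polarity.
(A) chothisosut is wrong: it uses present instead of past for tense.

C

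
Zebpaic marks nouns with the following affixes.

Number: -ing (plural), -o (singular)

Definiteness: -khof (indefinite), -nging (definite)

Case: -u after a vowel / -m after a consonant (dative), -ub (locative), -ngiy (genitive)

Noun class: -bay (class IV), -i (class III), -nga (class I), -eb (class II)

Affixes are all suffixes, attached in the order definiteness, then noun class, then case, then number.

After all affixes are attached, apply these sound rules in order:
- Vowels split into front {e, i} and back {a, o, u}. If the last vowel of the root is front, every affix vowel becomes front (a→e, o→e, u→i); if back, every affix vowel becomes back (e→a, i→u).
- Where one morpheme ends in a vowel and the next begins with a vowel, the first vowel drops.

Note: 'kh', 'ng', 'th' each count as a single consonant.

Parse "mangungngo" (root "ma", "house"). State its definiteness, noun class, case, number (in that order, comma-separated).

definite, class I, dative, singular

Segment: ma-nging-nga-u-o.
definiteness: -nging → definite.
noun class: -nga → class I.
case: -u/m → dative.
number: -o → singular.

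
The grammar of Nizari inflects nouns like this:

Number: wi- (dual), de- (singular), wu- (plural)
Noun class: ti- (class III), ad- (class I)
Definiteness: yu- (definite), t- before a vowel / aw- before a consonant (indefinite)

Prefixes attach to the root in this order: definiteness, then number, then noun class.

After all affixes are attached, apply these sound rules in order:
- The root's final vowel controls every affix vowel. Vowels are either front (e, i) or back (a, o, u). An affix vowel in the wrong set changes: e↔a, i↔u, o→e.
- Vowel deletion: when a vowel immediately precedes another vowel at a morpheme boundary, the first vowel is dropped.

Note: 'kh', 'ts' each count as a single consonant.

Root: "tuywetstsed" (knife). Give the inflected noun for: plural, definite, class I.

Attach definiteness definite yu- → yutuywetstsed.
Attach number plural wu- → wuyutuywetstsed.
Attach noun class class I ad- → adwuyutuywetstsed.
Apply vowel harmony: adwuyutuywetstsed → edwiyituywetstsed.
Vowel deletion: no change.

edwiyituywetstsed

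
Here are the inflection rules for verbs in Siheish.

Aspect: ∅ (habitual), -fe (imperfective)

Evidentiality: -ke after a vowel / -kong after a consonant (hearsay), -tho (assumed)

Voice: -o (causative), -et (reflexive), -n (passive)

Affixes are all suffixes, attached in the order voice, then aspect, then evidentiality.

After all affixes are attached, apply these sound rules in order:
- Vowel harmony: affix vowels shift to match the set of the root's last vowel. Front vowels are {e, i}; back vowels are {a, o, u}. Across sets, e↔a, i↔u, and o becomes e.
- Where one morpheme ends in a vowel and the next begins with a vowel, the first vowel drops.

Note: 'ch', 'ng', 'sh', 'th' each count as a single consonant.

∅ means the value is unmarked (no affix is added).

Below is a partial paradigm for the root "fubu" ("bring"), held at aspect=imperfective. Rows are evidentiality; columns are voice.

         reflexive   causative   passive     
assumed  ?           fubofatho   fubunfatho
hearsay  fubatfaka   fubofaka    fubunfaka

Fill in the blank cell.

fubatfatho

Attach voice reflexive -et → fubuet.
Attach aspect imperfective -fe → fubuetfe.
Attach evidentiality assumed -tho → fubuetfetho.
Apply vowel harmony: fubuetfetho → fubuatfatho.
Apply vowel deletion: fubuatfatho → fubatfatho.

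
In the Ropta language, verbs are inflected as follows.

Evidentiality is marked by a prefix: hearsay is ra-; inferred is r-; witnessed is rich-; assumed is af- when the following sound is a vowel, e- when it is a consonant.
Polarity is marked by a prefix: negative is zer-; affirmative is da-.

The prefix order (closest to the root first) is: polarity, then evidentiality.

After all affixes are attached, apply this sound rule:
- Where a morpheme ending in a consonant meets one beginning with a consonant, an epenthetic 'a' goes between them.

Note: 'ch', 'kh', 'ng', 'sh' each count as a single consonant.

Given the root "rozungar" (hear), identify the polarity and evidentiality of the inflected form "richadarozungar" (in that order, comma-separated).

affirmative, witnessed

Segment: rich-da-rozungar.
polarity: da- → affirmative.
evidentiality: rich- → witnessed.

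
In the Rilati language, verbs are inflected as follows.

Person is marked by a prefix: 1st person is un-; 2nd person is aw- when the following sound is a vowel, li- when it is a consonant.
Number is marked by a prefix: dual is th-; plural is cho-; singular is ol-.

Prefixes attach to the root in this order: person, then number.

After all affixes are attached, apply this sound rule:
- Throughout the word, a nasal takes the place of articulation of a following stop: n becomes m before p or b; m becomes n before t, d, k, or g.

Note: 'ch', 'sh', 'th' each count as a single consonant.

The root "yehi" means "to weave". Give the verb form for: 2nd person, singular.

Attach person 2nd person li- (before consonant 'y') → liyehi.
Attach number singular ol- → olliyehi.
Nasal assimilation: no change.

olliyehi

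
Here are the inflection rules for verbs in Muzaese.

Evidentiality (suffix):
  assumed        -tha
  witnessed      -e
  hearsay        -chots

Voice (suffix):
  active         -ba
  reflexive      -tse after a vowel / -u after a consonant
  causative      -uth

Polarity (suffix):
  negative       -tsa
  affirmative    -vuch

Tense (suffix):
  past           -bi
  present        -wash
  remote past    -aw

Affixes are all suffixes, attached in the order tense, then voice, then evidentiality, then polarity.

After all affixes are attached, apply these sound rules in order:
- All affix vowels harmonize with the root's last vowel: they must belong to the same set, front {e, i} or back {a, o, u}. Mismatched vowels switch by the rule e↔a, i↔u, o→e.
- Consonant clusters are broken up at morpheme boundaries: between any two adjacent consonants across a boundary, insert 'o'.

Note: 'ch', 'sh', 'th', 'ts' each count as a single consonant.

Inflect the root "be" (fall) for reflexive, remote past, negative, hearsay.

beewichetsotse

Attach tense remote past -aw → beaw.
Attach voice reflexive -u (after consonant 'w') → beawu.
Attach evidentiality hearsay -chots → beawuchots.
Attach polarity negative -tsa → beawuchotstsa.
Apply vowel harmony: beawuchotstsa → beewichetstse.
Apply epenthesis: beewichetstse → beewichetsotse.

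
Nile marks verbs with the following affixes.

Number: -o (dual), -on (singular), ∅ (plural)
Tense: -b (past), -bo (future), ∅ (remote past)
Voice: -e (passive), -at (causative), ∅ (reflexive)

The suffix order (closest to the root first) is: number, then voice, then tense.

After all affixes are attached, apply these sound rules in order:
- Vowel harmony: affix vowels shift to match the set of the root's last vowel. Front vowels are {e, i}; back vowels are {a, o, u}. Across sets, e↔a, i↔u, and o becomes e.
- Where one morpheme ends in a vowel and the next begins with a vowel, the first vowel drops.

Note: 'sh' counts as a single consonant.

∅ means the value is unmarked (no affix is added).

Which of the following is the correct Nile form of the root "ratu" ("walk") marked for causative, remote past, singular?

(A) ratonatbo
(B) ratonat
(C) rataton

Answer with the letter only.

B

Attach number singular -on → ratuon.
Attach voice causative -at → ratuonat.
tense = remote past: zero marking, form stays ratuonat.
Vowel harmony: no change.
Apply vowel deletion: ratuonat → ratonat.
So the correct form is ratonat, option (B).
(A) ratonatbo is wrong: it uses future instead of remote past for tense.
(C) rataton is wrong: it has the affixes in the wrong order.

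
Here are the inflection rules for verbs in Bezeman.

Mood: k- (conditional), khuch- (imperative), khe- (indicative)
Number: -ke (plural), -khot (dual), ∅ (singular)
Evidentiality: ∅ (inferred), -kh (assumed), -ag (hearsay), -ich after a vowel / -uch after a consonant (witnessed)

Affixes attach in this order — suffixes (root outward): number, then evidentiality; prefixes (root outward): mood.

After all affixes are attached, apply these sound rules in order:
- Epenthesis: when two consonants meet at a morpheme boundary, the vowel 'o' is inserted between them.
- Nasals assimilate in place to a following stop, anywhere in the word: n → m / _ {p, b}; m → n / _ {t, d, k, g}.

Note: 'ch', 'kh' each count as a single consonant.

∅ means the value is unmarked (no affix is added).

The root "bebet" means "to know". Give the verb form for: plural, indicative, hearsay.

khebebetokeag

Attach number plural -ke → bebetke.
Attach mood indicative khe- → khebebetke.
Attach evidentiality hearsay -ag → khebebetkeag.
Apply epenthesis: khebebetkeag → khebebetokeag.
Nasal assimilation: no change.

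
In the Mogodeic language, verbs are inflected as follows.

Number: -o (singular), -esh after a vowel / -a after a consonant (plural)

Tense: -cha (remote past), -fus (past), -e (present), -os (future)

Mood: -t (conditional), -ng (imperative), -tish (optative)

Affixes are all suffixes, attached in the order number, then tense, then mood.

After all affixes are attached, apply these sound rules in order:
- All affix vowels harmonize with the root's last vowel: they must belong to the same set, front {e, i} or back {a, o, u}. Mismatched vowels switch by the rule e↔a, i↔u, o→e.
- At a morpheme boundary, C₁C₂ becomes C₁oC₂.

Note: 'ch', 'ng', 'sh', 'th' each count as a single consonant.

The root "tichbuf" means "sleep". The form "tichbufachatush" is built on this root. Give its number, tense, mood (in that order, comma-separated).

Segment: tichbuf-a-cha-tish.
number: -esh/a → plural.
tense: -cha → remote past.
mood: -tish → optative.

plural, remote past, optative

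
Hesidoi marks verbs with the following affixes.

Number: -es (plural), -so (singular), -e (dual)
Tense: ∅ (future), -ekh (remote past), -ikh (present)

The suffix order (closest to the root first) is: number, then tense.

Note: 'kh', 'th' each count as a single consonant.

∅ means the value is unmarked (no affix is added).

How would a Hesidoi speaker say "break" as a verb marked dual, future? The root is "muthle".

Attach number dual -e → muthlee.
tense = future: zero marking, form stays muthlee.

muthlee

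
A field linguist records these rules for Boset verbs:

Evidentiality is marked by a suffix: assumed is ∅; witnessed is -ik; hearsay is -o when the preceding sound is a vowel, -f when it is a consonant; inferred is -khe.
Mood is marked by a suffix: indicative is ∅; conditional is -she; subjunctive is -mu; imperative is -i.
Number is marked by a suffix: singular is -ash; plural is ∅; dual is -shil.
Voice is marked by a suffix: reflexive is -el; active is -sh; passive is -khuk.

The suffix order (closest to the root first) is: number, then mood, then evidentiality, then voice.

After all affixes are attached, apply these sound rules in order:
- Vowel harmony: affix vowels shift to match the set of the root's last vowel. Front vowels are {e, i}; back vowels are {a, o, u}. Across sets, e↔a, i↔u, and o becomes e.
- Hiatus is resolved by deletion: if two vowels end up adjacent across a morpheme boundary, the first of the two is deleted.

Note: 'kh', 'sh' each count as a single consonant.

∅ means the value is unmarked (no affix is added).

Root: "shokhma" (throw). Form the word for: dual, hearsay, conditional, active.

Attach number dual -shil → shokhmashil.
Attach mood conditional -she → shokhmashilshe.
Attach evidentiality hearsay -o (after vowel 'e') → shokhmashilsheo.
Attach voice active -sh → shokhmashilsheosh.
Apply vowel harmony: shokhmashilsheosh → shokhmashulshaosh.
Apply vowel deletion: shokhmashulshaosh → shokhmashulshosh.

shokhmashulshosh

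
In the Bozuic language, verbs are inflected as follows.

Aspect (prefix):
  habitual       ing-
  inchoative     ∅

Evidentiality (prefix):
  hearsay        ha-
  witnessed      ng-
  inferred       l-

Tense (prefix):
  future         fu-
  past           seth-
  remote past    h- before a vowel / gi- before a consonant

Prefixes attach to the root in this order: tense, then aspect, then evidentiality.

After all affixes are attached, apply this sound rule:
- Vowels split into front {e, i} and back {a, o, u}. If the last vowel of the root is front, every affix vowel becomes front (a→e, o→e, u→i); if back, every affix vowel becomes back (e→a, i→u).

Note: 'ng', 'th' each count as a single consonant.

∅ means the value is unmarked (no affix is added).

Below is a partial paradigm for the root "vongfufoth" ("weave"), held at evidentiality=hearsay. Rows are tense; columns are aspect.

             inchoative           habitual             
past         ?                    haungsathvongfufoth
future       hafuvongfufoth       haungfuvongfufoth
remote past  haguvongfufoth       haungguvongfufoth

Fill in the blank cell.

hasathvongfufoth

Attach tense past seth- → sethvongfufoth.
aspect = inchoative: zero marking, form stays sethvongfufoth.
Attach evidentiality hearsay ha- → hasethvongfufoth.
Apply vowel harmony: hasethvongfufoth → hasathvongfufoth.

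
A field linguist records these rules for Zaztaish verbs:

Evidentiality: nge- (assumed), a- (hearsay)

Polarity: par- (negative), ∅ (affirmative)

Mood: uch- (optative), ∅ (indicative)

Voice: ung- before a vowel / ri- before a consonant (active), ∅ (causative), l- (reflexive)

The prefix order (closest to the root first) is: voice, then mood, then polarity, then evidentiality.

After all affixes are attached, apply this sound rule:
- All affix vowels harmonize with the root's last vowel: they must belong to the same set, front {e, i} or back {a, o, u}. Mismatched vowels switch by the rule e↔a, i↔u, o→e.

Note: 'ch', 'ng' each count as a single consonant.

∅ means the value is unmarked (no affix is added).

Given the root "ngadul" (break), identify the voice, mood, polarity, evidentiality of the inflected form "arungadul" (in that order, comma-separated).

Segment: a-ri-ngadul.
voice: ung/ri- → active.
mood: ∅ → indicative.
polarity: ∅ → affirmative.
evidentiality: a- → hearsay.

active, indicative, affirmative, hearsay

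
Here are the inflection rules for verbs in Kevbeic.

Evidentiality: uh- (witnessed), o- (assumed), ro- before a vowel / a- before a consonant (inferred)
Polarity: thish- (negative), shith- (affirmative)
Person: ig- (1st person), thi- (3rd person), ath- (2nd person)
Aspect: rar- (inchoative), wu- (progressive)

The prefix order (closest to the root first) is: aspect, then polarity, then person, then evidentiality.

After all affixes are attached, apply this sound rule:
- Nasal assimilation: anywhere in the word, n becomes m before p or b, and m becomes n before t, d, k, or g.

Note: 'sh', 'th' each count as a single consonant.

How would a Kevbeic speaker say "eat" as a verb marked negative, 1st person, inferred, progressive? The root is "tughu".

roigthishwutughu

Attach aspect progressive wu- → wutughu.
Attach polarity negative thish- → thishwutughu.
Attach person 1st person ig- → igthishwutughu.
Attach evidentiality inferred ro- (before vowel 'i') → roigthishwutughu.
Nasal assimilation: no change.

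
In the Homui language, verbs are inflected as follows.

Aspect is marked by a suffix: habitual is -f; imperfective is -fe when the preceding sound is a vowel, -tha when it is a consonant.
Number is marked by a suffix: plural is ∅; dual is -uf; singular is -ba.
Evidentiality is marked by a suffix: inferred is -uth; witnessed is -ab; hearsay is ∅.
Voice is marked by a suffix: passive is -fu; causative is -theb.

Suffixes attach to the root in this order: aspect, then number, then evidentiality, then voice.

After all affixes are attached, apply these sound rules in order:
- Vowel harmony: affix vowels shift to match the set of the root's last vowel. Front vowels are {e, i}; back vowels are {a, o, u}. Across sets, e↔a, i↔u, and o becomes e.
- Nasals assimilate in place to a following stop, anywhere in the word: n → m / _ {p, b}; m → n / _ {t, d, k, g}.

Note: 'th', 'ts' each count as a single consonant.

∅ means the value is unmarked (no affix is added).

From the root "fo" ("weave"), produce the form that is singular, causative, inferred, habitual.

fofbauththab

Attach aspect habitual -f → fof.
Attach number singular -ba → fofba.
Attach evidentiality inferred -uth → fofbauth.
Attach voice causative -theb → fofbauththeb.
Apply vowel harmony: fofbauththeb → fofbauththab.
Nasal assimilation: no change.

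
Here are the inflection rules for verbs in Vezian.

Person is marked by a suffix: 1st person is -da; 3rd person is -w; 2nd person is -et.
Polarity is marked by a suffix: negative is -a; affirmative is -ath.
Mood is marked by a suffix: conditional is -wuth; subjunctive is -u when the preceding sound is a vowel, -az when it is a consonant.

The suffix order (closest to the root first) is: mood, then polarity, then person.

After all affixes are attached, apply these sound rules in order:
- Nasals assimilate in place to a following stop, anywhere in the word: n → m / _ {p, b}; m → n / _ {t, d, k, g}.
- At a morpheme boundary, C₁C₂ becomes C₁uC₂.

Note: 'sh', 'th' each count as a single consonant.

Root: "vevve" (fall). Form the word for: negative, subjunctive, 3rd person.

vevveuaw

Attach mood subjunctive -u (after vowel 'e') → vevveu.
Attach polarity negative -a → vevveua.
Attach person 3rd person -w → vevveuaw.
Nasal assimilation: no change.
Epenthesis: no change.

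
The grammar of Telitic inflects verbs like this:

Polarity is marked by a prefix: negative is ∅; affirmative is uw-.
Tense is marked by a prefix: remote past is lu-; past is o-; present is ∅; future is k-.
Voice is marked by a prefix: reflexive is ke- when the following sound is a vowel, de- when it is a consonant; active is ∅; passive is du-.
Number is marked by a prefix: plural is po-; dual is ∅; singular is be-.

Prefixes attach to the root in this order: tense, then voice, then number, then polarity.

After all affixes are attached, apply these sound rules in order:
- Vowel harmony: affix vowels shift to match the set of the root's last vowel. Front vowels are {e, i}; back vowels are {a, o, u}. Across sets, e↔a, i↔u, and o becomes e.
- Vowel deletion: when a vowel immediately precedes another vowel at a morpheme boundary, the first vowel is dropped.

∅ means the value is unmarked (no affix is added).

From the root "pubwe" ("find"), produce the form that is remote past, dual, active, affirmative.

Attach tense remote past lu- → lupubwe.
voice = active: zero marking, form stays lupubwe.
number = dual: zero marking, form stays lupubwe.
Attach polarity affirmative uw- → uwlupubwe.
Apply vowel harmony: uwlupubwe → iwlipubwe.
Vowel deletion: no change.

iwlipubwe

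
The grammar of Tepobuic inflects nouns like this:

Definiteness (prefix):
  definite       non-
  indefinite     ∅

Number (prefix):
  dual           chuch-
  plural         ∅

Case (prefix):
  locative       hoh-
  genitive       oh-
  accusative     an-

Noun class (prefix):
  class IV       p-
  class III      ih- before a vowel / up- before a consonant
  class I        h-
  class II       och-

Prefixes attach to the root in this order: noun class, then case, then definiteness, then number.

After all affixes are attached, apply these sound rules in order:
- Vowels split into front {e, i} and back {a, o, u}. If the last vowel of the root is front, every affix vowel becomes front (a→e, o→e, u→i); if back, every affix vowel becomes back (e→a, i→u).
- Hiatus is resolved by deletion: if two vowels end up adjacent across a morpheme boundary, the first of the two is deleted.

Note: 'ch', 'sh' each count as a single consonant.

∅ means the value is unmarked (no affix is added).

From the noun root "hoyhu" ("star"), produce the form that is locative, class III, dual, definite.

Attach noun class class III up- (before consonant 'h') → uphoyhu.
Attach case locative hoh- → hohuphoyhu.
Attach definiteness definite non- → nonhohuphoyhu.
Attach number dual chuch- → chuchnonhohuphoyhu.
Vowel harmony: no change.
Vowel deletion: no change.

chuchnonhohuphoyhu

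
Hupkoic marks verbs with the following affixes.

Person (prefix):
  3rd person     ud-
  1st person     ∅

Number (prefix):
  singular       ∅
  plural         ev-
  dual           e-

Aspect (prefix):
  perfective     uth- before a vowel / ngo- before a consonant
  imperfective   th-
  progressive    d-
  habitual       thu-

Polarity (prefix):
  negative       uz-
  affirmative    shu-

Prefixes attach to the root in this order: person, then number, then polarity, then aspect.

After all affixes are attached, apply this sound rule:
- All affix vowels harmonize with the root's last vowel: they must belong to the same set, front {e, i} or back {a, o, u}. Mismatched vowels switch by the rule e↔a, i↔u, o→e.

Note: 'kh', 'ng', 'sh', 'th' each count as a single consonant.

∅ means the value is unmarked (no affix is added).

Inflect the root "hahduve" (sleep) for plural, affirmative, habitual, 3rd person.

Attach person 3rd person ud- → udhahduve.
Attach number plural ev- → evudhahduve.
Attach polarity affirmative shu- → shuevudhahduve.
Attach aspect habitual thu- → thushuevudhahduve.
Apply vowel harmony: thushuevudhahduve → thishievidhahduve.

thishievidhahduve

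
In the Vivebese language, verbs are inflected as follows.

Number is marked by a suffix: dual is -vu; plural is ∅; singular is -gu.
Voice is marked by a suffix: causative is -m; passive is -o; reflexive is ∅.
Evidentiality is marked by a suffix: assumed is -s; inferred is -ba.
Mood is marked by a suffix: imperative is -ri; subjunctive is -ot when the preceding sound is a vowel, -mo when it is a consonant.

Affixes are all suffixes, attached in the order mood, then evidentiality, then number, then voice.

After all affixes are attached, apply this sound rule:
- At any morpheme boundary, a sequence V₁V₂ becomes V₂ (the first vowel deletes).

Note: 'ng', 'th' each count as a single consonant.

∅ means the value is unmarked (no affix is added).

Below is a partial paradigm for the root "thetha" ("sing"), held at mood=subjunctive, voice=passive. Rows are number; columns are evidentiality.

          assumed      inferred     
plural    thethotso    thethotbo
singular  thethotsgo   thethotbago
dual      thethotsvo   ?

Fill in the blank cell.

Attach mood subjunctive -ot (after vowel 'a') → thethaot.
Attach evidentiality inferred -ba → thethaotba.
Attach number dual -vu → thethaotbavu.
Attach voice passive -o → thethaotbavuo.
Apply vowel deletion: thethaotbavuo → thethotbavo.

thethotbavo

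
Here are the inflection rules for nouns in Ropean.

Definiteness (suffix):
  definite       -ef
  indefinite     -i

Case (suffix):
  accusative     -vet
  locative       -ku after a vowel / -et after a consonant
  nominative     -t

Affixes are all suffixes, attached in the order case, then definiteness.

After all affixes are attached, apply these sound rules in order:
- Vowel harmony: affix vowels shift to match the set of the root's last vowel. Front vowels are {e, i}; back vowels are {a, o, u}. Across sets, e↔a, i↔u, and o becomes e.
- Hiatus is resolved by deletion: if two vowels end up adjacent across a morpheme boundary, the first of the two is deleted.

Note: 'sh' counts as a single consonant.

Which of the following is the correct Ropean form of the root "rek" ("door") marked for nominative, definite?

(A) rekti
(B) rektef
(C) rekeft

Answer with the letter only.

B

Attach case nominative -t → rekt.
Attach definiteness definite -ef → rektef.
Vowel harmony: no change.
Vowel deletion: no change.
So the correct form is rektef, option (B).
(A) rekti is wrong: it uses indefinite instead of definite for definiteness.
(C) rekeft is wrong: it has the affixes in the wrong order.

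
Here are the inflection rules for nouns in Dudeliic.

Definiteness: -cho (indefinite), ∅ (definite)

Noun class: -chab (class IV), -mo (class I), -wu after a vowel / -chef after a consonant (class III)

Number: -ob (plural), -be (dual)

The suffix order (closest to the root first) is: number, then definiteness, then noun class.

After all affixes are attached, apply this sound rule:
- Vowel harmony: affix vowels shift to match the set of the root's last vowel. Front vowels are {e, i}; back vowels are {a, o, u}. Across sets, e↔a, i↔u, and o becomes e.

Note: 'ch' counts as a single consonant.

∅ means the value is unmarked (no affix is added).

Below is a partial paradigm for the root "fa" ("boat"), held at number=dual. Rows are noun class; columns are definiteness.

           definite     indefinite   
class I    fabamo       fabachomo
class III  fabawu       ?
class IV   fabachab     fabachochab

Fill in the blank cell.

Attach number dual -be → fabe.
Attach definiteness indefinite -cho → fabecho.
Attach noun class class III -wu (after vowel 'o') → fabechowu.
Apply vowel harmony: fabechowu → fabachowu.

fabachowu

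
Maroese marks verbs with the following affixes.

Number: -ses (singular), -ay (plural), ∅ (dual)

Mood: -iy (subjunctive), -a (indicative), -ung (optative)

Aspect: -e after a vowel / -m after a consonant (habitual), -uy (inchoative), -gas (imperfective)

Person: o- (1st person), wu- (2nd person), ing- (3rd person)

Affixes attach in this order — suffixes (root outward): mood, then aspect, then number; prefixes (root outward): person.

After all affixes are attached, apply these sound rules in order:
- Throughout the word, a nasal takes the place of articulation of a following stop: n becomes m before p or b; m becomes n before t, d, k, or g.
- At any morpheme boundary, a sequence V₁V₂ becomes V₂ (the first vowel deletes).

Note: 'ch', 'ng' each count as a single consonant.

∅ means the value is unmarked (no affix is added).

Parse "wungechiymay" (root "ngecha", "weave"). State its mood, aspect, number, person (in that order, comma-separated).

subjunctive, habitual, plural, 2nd person

Segment: wu-ngecha-iy-m-ay.
mood: -iy → subjunctive.
aspect: -e/m → habitual.
number: -ay → plural.
person: wu- → 2nd person.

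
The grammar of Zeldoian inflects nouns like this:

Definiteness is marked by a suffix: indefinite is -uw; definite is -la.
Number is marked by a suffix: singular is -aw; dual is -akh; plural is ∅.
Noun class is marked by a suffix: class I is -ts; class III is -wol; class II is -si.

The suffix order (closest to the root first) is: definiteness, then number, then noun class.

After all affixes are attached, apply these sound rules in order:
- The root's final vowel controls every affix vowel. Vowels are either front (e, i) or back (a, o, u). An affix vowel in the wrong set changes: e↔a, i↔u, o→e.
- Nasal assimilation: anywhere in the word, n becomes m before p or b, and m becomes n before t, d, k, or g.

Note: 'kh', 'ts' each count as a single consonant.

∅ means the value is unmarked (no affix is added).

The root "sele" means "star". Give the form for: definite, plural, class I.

selelets

Attach definiteness definite -la → selela.
number = plural: zero marking, form stays selela.
Attach noun class class I -ts → selelats.
Apply vowel harmony: selelats → selelets.
Nasal assimilation: no change.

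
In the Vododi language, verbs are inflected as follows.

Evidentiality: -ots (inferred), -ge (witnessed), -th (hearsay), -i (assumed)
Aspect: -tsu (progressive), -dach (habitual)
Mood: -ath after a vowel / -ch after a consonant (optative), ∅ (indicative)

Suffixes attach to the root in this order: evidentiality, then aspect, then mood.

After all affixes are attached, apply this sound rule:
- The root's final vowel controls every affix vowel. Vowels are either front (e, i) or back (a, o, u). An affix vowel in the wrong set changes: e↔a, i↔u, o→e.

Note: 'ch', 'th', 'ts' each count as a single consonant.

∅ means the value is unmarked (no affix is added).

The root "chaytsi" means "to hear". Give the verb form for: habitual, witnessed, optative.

Attach evidentiality witnessed -ge → chaytsige.
Attach aspect habitual -dach → chaytsigedach.
Attach mood optative -ch (after consonant 'ch') → chaytsigedachch.
Apply vowel harmony: chaytsigedachch → chaytsigedechch.

chaytsigedechch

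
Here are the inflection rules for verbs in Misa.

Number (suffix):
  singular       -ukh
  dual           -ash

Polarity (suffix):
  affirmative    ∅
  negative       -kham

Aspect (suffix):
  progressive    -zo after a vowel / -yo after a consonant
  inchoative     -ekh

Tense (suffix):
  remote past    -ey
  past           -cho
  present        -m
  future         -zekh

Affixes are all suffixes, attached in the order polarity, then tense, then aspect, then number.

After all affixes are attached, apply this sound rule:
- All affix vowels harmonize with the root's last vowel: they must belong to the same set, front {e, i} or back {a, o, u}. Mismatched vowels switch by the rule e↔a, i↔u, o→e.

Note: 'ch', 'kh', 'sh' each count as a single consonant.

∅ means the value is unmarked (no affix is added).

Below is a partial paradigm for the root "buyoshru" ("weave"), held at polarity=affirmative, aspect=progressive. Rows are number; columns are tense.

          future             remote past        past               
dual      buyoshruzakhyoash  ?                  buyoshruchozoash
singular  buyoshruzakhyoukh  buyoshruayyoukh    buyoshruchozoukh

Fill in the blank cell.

polarity = affirmative: zero marking, form stays buyoshru.
Attach tense remote past -ey → buyoshruey.
Attach aspect progressive -yo (after consonant 'y') → buyoshrueyyo.
Attach number dual -ash → buyoshrueyyoash.
Apply vowel harmony: buyoshrueyyoash → buyoshruayyoash.

buyoshruayyoash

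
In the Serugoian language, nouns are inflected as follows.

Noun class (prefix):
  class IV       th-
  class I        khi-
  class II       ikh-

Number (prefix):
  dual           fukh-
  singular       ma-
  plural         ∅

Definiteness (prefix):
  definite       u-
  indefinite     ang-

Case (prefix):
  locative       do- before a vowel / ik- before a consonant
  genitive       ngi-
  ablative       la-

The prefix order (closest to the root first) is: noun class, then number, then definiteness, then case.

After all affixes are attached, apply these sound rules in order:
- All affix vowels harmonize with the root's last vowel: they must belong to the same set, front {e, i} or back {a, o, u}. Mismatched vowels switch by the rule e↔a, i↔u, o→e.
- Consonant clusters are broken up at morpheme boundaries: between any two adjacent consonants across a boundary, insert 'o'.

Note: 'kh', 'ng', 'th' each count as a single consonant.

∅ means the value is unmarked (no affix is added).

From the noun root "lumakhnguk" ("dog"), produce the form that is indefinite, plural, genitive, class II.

nguangukholumakhnguk

Attach noun class class II ikh- → ikhlumakhnguk.
number = plural: zero marking, form stays ikhlumakhnguk.
Attach definiteness indefinite ang- → angikhlumakhnguk.
Attach case genitive ngi- → ngiangikhlumakhnguk.
Apply vowel harmony: ngiangikhlumakhnguk → nguangukhlumakhnguk.
Apply epenthesis: nguangukhlumakhnguk → nguangukholumakhnguk.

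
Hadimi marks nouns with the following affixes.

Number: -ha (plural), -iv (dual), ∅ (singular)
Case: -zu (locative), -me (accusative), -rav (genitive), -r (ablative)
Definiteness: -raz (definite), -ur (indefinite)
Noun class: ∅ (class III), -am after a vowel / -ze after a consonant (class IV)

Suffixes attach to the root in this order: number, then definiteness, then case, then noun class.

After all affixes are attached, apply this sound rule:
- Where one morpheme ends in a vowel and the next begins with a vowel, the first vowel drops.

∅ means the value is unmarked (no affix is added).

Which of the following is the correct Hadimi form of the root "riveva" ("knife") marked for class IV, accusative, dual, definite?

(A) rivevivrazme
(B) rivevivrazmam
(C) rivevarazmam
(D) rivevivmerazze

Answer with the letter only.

Attach number dual -iv → rivevaiv.
Attach definiteness definite -raz → rivevaivraz.
Attach case accusative -me → rivevaivrazme.
Attach noun class class IV -am (after vowel 'e') → rivevaivrazmeam.
Apply vowel deletion: rivevaivrazmeam → rivevivrazmam.
So the correct form is rivevivrazmam, option (B).
(D) rivevivmerazze is wrong: it has the affixes in the wrong order.
(A) rivevivrazme is wrong: it uses class III instead of class IV for noun class.
(C) rivevarazmam is wrong: it uses singular instead of dual for number.

B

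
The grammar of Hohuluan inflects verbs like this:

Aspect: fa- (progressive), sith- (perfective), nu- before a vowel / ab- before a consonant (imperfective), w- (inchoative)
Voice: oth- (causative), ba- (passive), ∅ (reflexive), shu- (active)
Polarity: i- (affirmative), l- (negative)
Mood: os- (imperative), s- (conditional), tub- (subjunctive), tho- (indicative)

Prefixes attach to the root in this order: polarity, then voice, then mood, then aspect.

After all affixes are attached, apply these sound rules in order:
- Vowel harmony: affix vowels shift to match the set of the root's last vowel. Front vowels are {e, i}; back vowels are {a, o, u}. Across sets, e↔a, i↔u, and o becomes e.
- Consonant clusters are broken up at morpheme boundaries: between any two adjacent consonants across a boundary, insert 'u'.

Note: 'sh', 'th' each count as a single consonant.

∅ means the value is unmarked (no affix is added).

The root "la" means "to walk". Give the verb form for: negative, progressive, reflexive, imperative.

faosulula

Attach polarity negative l- → lla.
voice = reflexive: zero marking, form stays lla.
Attach mood imperative os- → oslla.
Attach aspect progressive fa- → faoslla.
Vowel harmony: no change.
Apply epenthesis: faoslla → faosulula.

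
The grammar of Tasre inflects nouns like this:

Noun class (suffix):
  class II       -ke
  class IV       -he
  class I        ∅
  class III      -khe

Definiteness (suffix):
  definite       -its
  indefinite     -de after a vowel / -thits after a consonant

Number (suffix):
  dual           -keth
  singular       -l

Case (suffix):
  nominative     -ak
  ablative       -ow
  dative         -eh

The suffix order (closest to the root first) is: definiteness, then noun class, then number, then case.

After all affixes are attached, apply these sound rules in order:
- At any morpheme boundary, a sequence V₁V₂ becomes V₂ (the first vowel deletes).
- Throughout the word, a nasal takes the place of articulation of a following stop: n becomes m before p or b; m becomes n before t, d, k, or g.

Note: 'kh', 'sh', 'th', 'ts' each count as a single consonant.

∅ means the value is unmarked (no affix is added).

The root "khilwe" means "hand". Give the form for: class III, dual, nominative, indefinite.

khilwedekhekethak

Attach definiteness indefinite -de (after vowel 'e') → khilwede.
Attach noun class class III -khe → khilwedekhe.
Attach number dual -keth → khilwedekheketh.
Attach case nominative -ak → khilwedekhekethak.
Vowel deletion: no change.
Nasal assimilation: no change.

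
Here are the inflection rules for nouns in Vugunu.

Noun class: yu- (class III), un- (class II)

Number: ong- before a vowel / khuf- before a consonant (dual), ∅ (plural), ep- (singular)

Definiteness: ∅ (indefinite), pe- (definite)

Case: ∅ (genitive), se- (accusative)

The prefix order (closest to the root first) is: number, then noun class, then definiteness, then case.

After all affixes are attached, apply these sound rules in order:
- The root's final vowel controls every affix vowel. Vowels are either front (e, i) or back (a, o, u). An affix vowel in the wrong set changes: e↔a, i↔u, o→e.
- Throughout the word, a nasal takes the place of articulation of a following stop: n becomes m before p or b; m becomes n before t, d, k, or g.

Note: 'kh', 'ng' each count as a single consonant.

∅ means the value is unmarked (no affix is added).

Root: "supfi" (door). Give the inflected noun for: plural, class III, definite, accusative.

sepeyisupfi

number = plural: zero marking, form stays supfi.
Attach noun class class III yu- → yusupfi.
Attach definiteness definite pe- → peyusupfi.
Attach case accusative se- → sepeyusupfi.
Apply vowel harmony: sepeyusupfi → sepeyisupfi.
Nasal assimilation: no change.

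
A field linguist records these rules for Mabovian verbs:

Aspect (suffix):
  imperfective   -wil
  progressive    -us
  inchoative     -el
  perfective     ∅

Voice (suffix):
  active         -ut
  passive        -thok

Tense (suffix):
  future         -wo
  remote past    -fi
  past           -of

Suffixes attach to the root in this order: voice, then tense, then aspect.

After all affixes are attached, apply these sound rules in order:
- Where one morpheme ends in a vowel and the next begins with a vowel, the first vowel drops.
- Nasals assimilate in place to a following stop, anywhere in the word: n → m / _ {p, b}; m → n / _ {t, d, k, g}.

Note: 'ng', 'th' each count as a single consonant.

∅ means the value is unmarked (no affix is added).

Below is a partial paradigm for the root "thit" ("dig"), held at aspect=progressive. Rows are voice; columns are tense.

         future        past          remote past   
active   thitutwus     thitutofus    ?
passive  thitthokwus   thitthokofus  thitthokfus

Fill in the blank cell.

Attach voice active -ut → thitut.
Attach tense remote past -fi → thitutfi.
Attach aspect progressive -us → thitutfius.
Apply vowel deletion: thitutfius → thitutfus.
Nasal assimilation: no change.

thitutfus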